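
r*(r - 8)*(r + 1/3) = r^3 - 23*r^2/3 - 8*r/3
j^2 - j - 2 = (j - 2)*(j + 1)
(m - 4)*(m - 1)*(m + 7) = m^3 + 2*m^2 - 31*m + 28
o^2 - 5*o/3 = o*(o - 5/3)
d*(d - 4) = d^2 - 4*d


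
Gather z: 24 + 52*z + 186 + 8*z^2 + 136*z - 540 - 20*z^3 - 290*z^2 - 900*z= -20*z^3 - 282*z^2 - 712*z - 330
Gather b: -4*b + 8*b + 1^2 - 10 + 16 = 4*b + 7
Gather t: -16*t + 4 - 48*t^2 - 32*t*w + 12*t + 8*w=-48*t^2 + t*(-32*w - 4) + 8*w + 4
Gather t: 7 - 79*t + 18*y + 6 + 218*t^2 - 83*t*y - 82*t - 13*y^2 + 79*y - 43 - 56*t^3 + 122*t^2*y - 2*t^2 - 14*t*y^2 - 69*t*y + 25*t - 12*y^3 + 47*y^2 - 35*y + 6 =-56*t^3 + t^2*(122*y + 216) + t*(-14*y^2 - 152*y - 136) - 12*y^3 + 34*y^2 + 62*y - 24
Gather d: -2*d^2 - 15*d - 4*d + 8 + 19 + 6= -2*d^2 - 19*d + 33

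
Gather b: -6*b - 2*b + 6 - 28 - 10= -8*b - 32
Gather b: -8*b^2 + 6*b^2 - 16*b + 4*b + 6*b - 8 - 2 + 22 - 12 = -2*b^2 - 6*b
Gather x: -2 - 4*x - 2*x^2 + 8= -2*x^2 - 4*x + 6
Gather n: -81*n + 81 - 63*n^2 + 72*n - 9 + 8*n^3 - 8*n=8*n^3 - 63*n^2 - 17*n + 72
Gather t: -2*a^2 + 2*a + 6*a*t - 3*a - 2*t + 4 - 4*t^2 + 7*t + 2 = -2*a^2 - a - 4*t^2 + t*(6*a + 5) + 6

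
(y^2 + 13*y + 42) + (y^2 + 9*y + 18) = 2*y^2 + 22*y + 60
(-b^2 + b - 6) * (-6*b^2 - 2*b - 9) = 6*b^4 - 4*b^3 + 43*b^2 + 3*b + 54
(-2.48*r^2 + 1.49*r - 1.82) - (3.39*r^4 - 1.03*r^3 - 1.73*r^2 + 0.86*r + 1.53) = -3.39*r^4 + 1.03*r^3 - 0.75*r^2 + 0.63*r - 3.35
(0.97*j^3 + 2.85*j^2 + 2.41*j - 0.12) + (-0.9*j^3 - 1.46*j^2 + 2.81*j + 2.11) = 0.07*j^3 + 1.39*j^2 + 5.22*j + 1.99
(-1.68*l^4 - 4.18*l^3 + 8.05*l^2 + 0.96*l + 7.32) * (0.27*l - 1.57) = -0.4536*l^5 + 1.509*l^4 + 8.7361*l^3 - 12.3793*l^2 + 0.4692*l - 11.4924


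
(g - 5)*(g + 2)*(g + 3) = g^3 - 19*g - 30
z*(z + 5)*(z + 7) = z^3 + 12*z^2 + 35*z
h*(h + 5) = h^2 + 5*h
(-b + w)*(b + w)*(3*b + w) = -3*b^3 - b^2*w + 3*b*w^2 + w^3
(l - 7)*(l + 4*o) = l^2 + 4*l*o - 7*l - 28*o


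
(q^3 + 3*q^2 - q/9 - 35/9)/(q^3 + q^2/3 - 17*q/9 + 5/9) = (3*q + 7)/(3*q - 1)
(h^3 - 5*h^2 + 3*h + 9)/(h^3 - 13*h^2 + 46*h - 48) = (h^2 - 2*h - 3)/(h^2 - 10*h + 16)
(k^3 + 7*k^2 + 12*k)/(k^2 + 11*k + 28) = k*(k + 3)/(k + 7)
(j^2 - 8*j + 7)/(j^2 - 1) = (j - 7)/(j + 1)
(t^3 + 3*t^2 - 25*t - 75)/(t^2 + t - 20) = (t^2 - 2*t - 15)/(t - 4)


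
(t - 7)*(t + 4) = t^2 - 3*t - 28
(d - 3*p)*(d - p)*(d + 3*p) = d^3 - d^2*p - 9*d*p^2 + 9*p^3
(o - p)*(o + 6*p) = o^2 + 5*o*p - 6*p^2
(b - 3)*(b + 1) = b^2 - 2*b - 3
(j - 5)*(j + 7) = j^2 + 2*j - 35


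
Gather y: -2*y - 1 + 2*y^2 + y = 2*y^2 - y - 1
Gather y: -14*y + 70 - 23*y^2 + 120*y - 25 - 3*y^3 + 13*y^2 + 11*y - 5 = -3*y^3 - 10*y^2 + 117*y + 40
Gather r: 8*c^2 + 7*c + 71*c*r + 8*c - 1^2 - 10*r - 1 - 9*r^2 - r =8*c^2 + 15*c - 9*r^2 + r*(71*c - 11) - 2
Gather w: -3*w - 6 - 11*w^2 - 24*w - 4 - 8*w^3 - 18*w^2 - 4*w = -8*w^3 - 29*w^2 - 31*w - 10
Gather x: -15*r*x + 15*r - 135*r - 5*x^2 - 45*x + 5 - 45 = -120*r - 5*x^2 + x*(-15*r - 45) - 40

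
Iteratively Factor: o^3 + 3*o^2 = (o)*(o^2 + 3*o) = o^2*(o + 3)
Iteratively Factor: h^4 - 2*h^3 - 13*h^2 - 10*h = (h - 5)*(h^3 + 3*h^2 + 2*h) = (h - 5)*(h + 1)*(h^2 + 2*h) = (h - 5)*(h + 1)*(h + 2)*(h)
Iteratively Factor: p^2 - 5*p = (p - 5)*(p)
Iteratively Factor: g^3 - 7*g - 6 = (g + 2)*(g^2 - 2*g - 3) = (g - 3)*(g + 2)*(g + 1)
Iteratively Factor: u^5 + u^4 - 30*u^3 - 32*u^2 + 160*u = (u + 4)*(u^4 - 3*u^3 - 18*u^2 + 40*u) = u*(u + 4)*(u^3 - 3*u^2 - 18*u + 40) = u*(u - 5)*(u + 4)*(u^2 + 2*u - 8) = u*(u - 5)*(u - 2)*(u + 4)*(u + 4)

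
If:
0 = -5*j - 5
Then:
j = -1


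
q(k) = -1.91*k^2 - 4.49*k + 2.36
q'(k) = -3.82*k - 4.49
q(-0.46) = 4.02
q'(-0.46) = -2.73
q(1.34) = -7.09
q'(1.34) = -9.61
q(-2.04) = 3.57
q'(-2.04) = 3.30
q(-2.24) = 2.83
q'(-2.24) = 4.07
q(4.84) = -64.11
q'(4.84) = -22.98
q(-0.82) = 4.76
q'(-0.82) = -1.36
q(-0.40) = 3.85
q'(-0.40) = -2.96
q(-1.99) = 3.73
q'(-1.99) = 3.11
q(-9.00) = -111.94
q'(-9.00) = 29.89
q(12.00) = -326.56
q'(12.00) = -50.33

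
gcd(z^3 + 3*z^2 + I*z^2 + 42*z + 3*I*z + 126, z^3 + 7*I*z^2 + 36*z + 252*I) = z^2 + I*z + 42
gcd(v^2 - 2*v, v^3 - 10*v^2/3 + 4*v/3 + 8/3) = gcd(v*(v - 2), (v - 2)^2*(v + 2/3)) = v - 2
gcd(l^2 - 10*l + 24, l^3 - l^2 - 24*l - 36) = l - 6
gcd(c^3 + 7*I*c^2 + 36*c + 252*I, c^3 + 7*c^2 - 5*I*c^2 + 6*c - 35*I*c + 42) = c - 6*I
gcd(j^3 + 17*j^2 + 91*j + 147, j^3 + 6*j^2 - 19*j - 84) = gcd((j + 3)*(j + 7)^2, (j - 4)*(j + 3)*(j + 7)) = j^2 + 10*j + 21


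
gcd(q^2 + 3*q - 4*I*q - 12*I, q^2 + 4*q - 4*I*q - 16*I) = q - 4*I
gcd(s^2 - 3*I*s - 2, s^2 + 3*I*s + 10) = s - 2*I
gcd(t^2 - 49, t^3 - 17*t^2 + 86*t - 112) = t - 7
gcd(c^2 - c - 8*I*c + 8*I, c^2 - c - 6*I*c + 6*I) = c - 1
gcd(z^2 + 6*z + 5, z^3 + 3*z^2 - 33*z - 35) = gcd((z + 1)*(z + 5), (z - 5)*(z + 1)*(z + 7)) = z + 1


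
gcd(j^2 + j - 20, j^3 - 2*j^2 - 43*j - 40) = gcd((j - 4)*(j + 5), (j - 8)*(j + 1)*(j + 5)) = j + 5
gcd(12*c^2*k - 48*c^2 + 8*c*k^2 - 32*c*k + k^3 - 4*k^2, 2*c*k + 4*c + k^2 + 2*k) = 2*c + k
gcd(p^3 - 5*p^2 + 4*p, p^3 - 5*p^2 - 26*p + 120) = p - 4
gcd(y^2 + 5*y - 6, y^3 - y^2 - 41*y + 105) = 1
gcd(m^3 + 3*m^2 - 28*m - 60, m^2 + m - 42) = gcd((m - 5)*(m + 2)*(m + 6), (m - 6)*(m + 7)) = 1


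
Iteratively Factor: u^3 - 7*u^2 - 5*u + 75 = (u + 3)*(u^2 - 10*u + 25) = (u - 5)*(u + 3)*(u - 5)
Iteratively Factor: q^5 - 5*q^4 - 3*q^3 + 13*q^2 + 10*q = (q)*(q^4 - 5*q^3 - 3*q^2 + 13*q + 10) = q*(q + 1)*(q^3 - 6*q^2 + 3*q + 10) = q*(q + 1)^2*(q^2 - 7*q + 10) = q*(q - 2)*(q + 1)^2*(q - 5)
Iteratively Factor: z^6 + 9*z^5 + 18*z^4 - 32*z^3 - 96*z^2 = (z)*(z^5 + 9*z^4 + 18*z^3 - 32*z^2 - 96*z) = z*(z + 3)*(z^4 + 6*z^3 - 32*z) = z*(z - 2)*(z + 3)*(z^3 + 8*z^2 + 16*z) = z*(z - 2)*(z + 3)*(z + 4)*(z^2 + 4*z) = z^2*(z - 2)*(z + 3)*(z + 4)*(z + 4)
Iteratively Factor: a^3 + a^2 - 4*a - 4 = (a - 2)*(a^2 + 3*a + 2) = (a - 2)*(a + 2)*(a + 1)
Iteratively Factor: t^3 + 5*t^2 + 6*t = (t + 2)*(t^2 + 3*t) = (t + 2)*(t + 3)*(t)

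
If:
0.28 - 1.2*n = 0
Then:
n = 0.23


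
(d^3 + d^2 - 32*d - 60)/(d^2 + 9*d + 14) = (d^2 - d - 30)/(d + 7)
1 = 1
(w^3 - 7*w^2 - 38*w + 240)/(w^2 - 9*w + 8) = (w^2 + w - 30)/(w - 1)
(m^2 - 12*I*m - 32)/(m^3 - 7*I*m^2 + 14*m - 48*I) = (m - 4*I)/(m^2 + I*m + 6)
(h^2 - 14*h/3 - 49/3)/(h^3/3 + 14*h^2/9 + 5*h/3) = 3*(3*h^2 - 14*h - 49)/(h*(3*h^2 + 14*h + 15))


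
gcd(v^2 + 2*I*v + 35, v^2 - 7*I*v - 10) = v - 5*I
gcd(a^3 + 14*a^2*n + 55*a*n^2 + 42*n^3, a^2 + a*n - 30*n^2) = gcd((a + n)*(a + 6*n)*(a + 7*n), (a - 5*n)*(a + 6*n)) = a + 6*n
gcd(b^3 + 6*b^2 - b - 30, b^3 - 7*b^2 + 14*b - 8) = b - 2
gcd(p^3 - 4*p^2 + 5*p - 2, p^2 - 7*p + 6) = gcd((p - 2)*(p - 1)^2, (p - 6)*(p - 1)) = p - 1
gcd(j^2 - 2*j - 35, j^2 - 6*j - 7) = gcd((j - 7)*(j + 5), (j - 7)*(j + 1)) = j - 7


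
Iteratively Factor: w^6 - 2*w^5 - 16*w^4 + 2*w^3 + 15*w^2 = (w + 3)*(w^5 - 5*w^4 - w^3 + 5*w^2) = w*(w + 3)*(w^4 - 5*w^3 - w^2 + 5*w) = w*(w + 1)*(w + 3)*(w^3 - 6*w^2 + 5*w) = w*(w - 5)*(w + 1)*(w + 3)*(w^2 - w) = w*(w - 5)*(w - 1)*(w + 1)*(w + 3)*(w)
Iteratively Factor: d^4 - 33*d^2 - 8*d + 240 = (d - 3)*(d^3 + 3*d^2 - 24*d - 80) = (d - 5)*(d - 3)*(d^2 + 8*d + 16) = (d - 5)*(d - 3)*(d + 4)*(d + 4)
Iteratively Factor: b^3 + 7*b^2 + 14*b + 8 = (b + 1)*(b^2 + 6*b + 8) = (b + 1)*(b + 4)*(b + 2)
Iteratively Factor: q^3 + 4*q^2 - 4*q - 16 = (q + 2)*(q^2 + 2*q - 8) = (q + 2)*(q + 4)*(q - 2)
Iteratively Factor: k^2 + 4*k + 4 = (k + 2)*(k + 2)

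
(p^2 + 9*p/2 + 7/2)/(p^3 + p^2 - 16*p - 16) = (p + 7/2)/(p^2 - 16)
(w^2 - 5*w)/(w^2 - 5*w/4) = 4*(w - 5)/(4*w - 5)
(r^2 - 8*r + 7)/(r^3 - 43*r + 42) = (r - 7)/(r^2 + r - 42)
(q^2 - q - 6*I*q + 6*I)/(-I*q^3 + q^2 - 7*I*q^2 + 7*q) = (I*q^2 + q*(6 - I) - 6)/(q*(q^2 + q*(7 + I) + 7*I))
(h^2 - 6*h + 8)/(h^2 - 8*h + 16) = (h - 2)/(h - 4)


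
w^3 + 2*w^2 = w^2*(w + 2)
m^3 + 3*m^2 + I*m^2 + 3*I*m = m*(m + 3)*(m + I)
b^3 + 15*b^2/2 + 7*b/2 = b*(b + 1/2)*(b + 7)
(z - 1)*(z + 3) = z^2 + 2*z - 3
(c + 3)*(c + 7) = c^2 + 10*c + 21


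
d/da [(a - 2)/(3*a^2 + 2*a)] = (-3*a^2 + 12*a + 4)/(a^2*(9*a^2 + 12*a + 4))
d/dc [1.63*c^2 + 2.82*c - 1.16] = 3.26*c + 2.82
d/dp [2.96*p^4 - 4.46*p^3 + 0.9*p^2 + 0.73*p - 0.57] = 11.84*p^3 - 13.38*p^2 + 1.8*p + 0.73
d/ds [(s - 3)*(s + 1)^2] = (s + 1)*(3*s - 5)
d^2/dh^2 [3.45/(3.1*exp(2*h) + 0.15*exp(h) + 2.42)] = (3.45*(6.2*exp(h) + 0.15)*(12.4*exp(h) + 0.3)*exp(h) - (42.78*exp(h) + 0.5175)*(3.1*exp(2*h) + 0.15*exp(h) + 2.42))*exp(h)/(3.1*exp(2*h) + 0.15*exp(h) + 2.42)^3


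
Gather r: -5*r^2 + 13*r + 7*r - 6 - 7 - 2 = -5*r^2 + 20*r - 15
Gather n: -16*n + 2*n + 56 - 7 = 49 - 14*n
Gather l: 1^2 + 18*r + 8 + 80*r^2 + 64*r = 80*r^2 + 82*r + 9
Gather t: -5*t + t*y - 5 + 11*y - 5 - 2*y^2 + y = t*(y - 5) - 2*y^2 + 12*y - 10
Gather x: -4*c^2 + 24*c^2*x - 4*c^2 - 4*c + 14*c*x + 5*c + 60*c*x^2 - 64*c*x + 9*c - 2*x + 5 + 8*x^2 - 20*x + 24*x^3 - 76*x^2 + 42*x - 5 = -8*c^2 + 10*c + 24*x^3 + x^2*(60*c - 68) + x*(24*c^2 - 50*c + 20)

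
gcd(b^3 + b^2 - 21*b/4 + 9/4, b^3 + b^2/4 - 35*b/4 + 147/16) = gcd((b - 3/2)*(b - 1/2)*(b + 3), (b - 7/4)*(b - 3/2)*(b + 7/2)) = b - 3/2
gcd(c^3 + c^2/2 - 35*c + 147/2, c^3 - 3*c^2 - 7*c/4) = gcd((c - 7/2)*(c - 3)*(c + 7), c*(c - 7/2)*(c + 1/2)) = c - 7/2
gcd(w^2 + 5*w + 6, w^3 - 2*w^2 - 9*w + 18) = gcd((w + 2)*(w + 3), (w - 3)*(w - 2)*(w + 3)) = w + 3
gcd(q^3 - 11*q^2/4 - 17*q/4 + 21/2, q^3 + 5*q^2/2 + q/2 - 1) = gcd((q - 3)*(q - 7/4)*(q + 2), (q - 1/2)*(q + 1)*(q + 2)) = q + 2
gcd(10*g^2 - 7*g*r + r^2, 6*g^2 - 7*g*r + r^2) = 1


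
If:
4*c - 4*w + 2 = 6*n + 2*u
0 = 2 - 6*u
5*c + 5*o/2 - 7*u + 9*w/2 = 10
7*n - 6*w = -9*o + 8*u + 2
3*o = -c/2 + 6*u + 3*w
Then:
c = -88/1073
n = -2846/3219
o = 7268/3219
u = 1/3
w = 5078/3219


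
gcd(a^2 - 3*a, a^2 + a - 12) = a - 3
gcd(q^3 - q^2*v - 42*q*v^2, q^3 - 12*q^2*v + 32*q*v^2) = q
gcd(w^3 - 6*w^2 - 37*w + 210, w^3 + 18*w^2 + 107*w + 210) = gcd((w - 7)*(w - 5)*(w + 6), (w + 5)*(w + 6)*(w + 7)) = w + 6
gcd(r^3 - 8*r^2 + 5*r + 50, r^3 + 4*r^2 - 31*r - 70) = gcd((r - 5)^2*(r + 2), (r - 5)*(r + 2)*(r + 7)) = r^2 - 3*r - 10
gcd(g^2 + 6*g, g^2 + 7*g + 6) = g + 6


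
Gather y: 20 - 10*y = 20 - 10*y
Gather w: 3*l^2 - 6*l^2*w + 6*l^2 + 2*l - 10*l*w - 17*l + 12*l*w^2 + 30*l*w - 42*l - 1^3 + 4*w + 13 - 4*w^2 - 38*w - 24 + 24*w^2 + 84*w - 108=9*l^2 - 57*l + w^2*(12*l + 20) + w*(-6*l^2 + 20*l + 50) - 120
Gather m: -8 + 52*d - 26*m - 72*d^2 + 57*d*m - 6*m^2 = -72*d^2 + 52*d - 6*m^2 + m*(57*d - 26) - 8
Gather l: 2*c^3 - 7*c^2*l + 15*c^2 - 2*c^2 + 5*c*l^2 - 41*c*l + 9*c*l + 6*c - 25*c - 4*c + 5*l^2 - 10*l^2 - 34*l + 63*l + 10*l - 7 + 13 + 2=2*c^3 + 13*c^2 - 23*c + l^2*(5*c - 5) + l*(-7*c^2 - 32*c + 39) + 8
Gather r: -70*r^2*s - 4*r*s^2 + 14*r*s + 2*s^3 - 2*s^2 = -70*r^2*s + r*(-4*s^2 + 14*s) + 2*s^3 - 2*s^2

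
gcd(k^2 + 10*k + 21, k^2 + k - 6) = k + 3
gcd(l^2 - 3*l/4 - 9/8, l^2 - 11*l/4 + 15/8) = l - 3/2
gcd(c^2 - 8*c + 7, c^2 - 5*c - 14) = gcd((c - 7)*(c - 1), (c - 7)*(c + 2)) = c - 7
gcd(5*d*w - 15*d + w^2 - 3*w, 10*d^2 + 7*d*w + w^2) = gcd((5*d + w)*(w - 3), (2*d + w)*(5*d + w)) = 5*d + w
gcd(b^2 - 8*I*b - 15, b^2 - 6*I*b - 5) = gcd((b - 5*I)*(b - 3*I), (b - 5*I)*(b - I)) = b - 5*I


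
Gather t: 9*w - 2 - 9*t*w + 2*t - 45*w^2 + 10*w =t*(2 - 9*w) - 45*w^2 + 19*w - 2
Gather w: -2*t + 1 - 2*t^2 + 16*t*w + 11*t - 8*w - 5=-2*t^2 + 9*t + w*(16*t - 8) - 4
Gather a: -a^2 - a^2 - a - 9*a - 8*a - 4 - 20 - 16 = -2*a^2 - 18*a - 40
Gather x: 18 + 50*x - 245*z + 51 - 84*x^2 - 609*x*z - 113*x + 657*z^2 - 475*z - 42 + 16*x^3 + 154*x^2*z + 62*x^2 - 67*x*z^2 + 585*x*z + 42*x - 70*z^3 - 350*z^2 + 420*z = 16*x^3 + x^2*(154*z - 22) + x*(-67*z^2 - 24*z - 21) - 70*z^3 + 307*z^2 - 300*z + 27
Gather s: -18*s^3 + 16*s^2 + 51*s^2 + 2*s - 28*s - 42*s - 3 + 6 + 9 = -18*s^3 + 67*s^2 - 68*s + 12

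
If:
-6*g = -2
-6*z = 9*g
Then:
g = 1/3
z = -1/2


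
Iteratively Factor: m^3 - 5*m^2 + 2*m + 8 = (m + 1)*(m^2 - 6*m + 8) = (m - 2)*(m + 1)*(m - 4)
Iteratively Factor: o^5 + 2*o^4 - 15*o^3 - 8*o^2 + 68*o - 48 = (o - 2)*(o^4 + 4*o^3 - 7*o^2 - 22*o + 24) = (o - 2)^2*(o^3 + 6*o^2 + 5*o - 12) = (o - 2)^2*(o + 3)*(o^2 + 3*o - 4) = (o - 2)^2*(o - 1)*(o + 3)*(o + 4)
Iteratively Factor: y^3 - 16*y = (y - 4)*(y^2 + 4*y) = (y - 4)*(y + 4)*(y)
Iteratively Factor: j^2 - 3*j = (j)*(j - 3)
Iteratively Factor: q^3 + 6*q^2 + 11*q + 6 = (q + 2)*(q^2 + 4*q + 3) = (q + 2)*(q + 3)*(q + 1)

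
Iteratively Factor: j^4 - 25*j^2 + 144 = (j - 4)*(j^3 + 4*j^2 - 9*j - 36) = (j - 4)*(j + 3)*(j^2 + j - 12) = (j - 4)*(j + 3)*(j + 4)*(j - 3)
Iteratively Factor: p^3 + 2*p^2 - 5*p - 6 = (p + 1)*(p^2 + p - 6) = (p - 2)*(p + 1)*(p + 3)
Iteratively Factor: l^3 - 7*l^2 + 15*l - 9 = (l - 3)*(l^2 - 4*l + 3) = (l - 3)^2*(l - 1)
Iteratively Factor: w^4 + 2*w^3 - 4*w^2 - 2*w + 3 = (w - 1)*(w^3 + 3*w^2 - w - 3) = (w - 1)^2*(w^2 + 4*w + 3) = (w - 1)^2*(w + 3)*(w + 1)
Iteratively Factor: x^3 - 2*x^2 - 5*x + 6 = (x - 1)*(x^2 - x - 6) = (x - 1)*(x + 2)*(x - 3)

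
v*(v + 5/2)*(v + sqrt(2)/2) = v^3 + sqrt(2)*v^2/2 + 5*v^2/2 + 5*sqrt(2)*v/4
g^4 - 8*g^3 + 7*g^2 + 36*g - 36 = (g - 6)*(g - 3)*(g - 1)*(g + 2)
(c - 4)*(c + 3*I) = c^2 - 4*c + 3*I*c - 12*I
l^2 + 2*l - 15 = (l - 3)*(l + 5)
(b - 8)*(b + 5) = b^2 - 3*b - 40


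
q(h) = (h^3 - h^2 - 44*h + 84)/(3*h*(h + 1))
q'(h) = (3*h^2 - 2*h - 44)/(3*h*(h + 1)) - (h^3 - h^2 - 44*h + 84)/(3*h*(h + 1)^2) - (h^3 - h^2 - 44*h + 84)/(3*h^2*(h + 1))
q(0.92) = 8.20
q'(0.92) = -21.35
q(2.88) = -0.81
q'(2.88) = -0.25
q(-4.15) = 4.54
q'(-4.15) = 2.94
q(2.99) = -0.83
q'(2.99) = -0.16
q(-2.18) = 21.36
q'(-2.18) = 24.61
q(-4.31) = 4.09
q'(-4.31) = 2.66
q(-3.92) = 5.27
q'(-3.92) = 3.44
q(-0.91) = -498.41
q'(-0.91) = 5151.71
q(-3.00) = 10.00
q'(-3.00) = 7.72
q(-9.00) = -1.53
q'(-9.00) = 0.64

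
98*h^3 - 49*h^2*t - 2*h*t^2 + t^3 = (-7*h + t)*(-2*h + t)*(7*h + t)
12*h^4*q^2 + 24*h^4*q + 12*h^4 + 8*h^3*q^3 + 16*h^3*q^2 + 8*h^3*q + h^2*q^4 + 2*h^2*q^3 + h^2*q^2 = (2*h + q)*(6*h + q)*(h*q + h)^2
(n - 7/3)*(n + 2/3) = n^2 - 5*n/3 - 14/9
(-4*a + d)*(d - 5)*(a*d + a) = -4*a^2*d^2 + 16*a^2*d + 20*a^2 + a*d^3 - 4*a*d^2 - 5*a*d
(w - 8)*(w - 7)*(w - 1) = w^3 - 16*w^2 + 71*w - 56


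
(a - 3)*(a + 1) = a^2 - 2*a - 3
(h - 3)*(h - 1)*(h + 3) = h^3 - h^2 - 9*h + 9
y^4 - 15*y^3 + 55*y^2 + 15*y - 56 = (y - 8)*(y - 7)*(y - 1)*(y + 1)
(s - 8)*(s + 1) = s^2 - 7*s - 8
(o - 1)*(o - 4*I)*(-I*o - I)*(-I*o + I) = -o^4 + o^3 + 4*I*o^3 + o^2 - 4*I*o^2 - o - 4*I*o + 4*I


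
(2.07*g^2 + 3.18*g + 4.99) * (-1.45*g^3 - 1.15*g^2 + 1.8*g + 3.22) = -3.0015*g^5 - 6.9915*g^4 - 7.1665*g^3 + 6.6509*g^2 + 19.2216*g + 16.0678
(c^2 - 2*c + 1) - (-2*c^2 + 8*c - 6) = 3*c^2 - 10*c + 7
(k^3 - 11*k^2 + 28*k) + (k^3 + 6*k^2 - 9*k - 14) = 2*k^3 - 5*k^2 + 19*k - 14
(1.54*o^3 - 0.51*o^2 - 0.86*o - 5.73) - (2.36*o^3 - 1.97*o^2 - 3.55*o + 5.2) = -0.82*o^3 + 1.46*o^2 + 2.69*o - 10.93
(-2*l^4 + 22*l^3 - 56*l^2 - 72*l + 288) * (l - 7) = -2*l^5 + 36*l^4 - 210*l^3 + 320*l^2 + 792*l - 2016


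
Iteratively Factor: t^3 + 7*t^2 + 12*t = (t + 4)*(t^2 + 3*t) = (t + 3)*(t + 4)*(t)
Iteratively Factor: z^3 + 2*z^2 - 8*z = (z)*(z^2 + 2*z - 8) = z*(z - 2)*(z + 4)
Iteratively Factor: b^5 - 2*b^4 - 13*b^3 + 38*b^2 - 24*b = (b - 3)*(b^4 + b^3 - 10*b^2 + 8*b) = b*(b - 3)*(b^3 + b^2 - 10*b + 8) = b*(b - 3)*(b - 1)*(b^2 + 2*b - 8) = b*(b - 3)*(b - 2)*(b - 1)*(b + 4)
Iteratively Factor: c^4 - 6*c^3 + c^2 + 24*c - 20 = (c + 2)*(c^3 - 8*c^2 + 17*c - 10) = (c - 2)*(c + 2)*(c^2 - 6*c + 5) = (c - 2)*(c - 1)*(c + 2)*(c - 5)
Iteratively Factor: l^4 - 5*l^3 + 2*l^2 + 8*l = (l - 4)*(l^3 - l^2 - 2*l) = l*(l - 4)*(l^2 - l - 2) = l*(l - 4)*(l + 1)*(l - 2)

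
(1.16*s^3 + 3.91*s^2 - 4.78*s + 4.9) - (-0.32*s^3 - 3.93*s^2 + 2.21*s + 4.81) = 1.48*s^3 + 7.84*s^2 - 6.99*s + 0.0900000000000007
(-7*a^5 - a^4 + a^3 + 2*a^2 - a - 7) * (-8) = 56*a^5 + 8*a^4 - 8*a^3 - 16*a^2 + 8*a + 56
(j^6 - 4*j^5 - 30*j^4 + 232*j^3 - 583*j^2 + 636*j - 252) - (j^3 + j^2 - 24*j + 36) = j^6 - 4*j^5 - 30*j^4 + 231*j^3 - 584*j^2 + 660*j - 288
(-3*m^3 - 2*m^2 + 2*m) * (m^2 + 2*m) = -3*m^5 - 8*m^4 - 2*m^3 + 4*m^2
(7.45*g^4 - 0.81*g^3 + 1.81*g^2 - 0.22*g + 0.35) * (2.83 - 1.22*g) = -9.089*g^5 + 22.0717*g^4 - 4.5005*g^3 + 5.3907*g^2 - 1.0496*g + 0.9905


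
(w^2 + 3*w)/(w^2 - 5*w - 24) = w/(w - 8)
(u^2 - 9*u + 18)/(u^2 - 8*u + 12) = (u - 3)/(u - 2)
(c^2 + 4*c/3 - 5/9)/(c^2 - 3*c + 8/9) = (3*c + 5)/(3*c - 8)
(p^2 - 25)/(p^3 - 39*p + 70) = (p + 5)/(p^2 + 5*p - 14)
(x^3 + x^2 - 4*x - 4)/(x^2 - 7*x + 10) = (x^2 + 3*x + 2)/(x - 5)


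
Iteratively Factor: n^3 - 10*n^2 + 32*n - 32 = (n - 4)*(n^2 - 6*n + 8) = (n - 4)^2*(n - 2)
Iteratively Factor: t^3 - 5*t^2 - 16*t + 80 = (t + 4)*(t^2 - 9*t + 20) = (t - 5)*(t + 4)*(t - 4)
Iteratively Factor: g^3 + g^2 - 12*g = (g)*(g^2 + g - 12) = g*(g - 3)*(g + 4)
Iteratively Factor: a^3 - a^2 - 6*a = (a + 2)*(a^2 - 3*a) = (a - 3)*(a + 2)*(a)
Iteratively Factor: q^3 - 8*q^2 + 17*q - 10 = (q - 2)*(q^2 - 6*q + 5) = (q - 5)*(q - 2)*(q - 1)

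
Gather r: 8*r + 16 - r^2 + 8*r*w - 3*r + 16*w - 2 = -r^2 + r*(8*w + 5) + 16*w + 14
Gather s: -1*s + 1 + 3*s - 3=2*s - 2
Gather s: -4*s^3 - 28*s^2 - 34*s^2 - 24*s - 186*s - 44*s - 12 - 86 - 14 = -4*s^3 - 62*s^2 - 254*s - 112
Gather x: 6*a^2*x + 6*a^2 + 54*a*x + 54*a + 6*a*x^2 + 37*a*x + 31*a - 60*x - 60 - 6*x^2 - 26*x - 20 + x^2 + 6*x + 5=6*a^2 + 85*a + x^2*(6*a - 5) + x*(6*a^2 + 91*a - 80) - 75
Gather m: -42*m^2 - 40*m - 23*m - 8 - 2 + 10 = -42*m^2 - 63*m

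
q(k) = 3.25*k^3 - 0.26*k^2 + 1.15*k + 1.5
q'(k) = 9.75*k^2 - 0.52*k + 1.15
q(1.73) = 19.54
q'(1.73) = 29.43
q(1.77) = 20.74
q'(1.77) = 30.78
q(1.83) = 22.65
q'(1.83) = 32.85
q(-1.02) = -3.39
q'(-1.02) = 11.82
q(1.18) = 7.83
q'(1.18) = 14.11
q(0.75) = 3.59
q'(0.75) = 6.24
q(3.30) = 119.26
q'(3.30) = 105.61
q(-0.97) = -2.83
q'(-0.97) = 10.83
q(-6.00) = -716.76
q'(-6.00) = 355.27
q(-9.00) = -2399.16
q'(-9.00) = 795.58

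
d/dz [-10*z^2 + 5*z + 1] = 5 - 20*z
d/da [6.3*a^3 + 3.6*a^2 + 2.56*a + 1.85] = 18.9*a^2 + 7.2*a + 2.56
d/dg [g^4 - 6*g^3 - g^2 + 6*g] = 4*g^3 - 18*g^2 - 2*g + 6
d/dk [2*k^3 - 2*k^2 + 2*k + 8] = 6*k^2 - 4*k + 2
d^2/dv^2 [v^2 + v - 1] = 2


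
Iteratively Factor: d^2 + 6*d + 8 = (d + 2)*(d + 4)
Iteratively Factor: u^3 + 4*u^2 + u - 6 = (u + 2)*(u^2 + 2*u - 3) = (u - 1)*(u + 2)*(u + 3)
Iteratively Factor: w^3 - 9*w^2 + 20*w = (w - 5)*(w^2 - 4*w) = w*(w - 5)*(w - 4)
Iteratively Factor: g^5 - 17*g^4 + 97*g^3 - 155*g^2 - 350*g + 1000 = (g + 2)*(g^4 - 19*g^3 + 135*g^2 - 425*g + 500) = (g - 4)*(g + 2)*(g^3 - 15*g^2 + 75*g - 125) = (g - 5)*(g - 4)*(g + 2)*(g^2 - 10*g + 25) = (g - 5)^2*(g - 4)*(g + 2)*(g - 5)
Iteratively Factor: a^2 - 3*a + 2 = (a - 1)*(a - 2)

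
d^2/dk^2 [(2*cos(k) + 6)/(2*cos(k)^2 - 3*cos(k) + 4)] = 2*(36*sin(k)^4*cos(k) + 54*sin(k)^4 + 21*sin(k)^2 + 247*cos(k)/2 - 39*cos(3*k)/2 - 2*cos(5*k) - 105)/(2*sin(k)^2 + 3*cos(k) - 6)^3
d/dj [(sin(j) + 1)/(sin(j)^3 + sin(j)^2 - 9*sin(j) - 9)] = -sin(2*j)/((sin(j) - 3)^2*(sin(j) + 3)^2)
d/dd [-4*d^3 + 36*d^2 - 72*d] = -12*d^2 + 72*d - 72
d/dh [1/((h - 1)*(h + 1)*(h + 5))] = (-(h - 1)*(h + 1) - (h - 1)*(h + 5) - (h + 1)*(h + 5))/((h - 1)^2*(h + 1)^2*(h + 5)^2)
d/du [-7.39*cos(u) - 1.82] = 7.39*sin(u)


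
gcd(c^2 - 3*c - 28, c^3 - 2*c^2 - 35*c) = c - 7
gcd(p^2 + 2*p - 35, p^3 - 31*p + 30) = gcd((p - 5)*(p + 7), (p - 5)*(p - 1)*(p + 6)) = p - 5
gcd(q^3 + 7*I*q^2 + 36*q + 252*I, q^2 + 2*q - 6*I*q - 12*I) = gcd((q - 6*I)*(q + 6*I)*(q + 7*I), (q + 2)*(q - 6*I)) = q - 6*I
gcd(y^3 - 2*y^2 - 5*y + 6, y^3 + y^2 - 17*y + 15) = y^2 - 4*y + 3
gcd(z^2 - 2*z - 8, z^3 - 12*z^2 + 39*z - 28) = z - 4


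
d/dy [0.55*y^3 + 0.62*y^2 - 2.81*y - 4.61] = 1.65*y^2 + 1.24*y - 2.81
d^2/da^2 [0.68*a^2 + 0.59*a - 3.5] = 1.36000000000000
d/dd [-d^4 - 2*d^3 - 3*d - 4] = -4*d^3 - 6*d^2 - 3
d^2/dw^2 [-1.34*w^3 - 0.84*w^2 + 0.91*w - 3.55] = -8.04*w - 1.68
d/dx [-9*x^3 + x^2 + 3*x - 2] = -27*x^2 + 2*x + 3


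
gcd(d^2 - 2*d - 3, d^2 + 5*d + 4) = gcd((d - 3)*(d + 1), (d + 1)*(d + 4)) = d + 1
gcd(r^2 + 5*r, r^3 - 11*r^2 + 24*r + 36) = 1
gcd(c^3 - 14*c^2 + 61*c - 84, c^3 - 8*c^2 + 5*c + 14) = c - 7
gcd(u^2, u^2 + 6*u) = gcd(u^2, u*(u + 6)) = u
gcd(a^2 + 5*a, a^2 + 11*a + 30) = a + 5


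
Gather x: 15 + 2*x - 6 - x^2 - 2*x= 9 - x^2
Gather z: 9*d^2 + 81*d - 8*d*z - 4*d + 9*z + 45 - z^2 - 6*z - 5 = 9*d^2 + 77*d - z^2 + z*(3 - 8*d) + 40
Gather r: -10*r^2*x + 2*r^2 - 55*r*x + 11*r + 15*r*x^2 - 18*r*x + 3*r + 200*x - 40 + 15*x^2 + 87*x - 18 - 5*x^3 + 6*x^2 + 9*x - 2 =r^2*(2 - 10*x) + r*(15*x^2 - 73*x + 14) - 5*x^3 + 21*x^2 + 296*x - 60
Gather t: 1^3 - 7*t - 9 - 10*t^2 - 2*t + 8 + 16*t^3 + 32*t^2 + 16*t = 16*t^3 + 22*t^2 + 7*t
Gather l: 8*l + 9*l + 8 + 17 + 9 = 17*l + 34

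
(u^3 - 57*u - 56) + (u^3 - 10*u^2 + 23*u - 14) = 2*u^3 - 10*u^2 - 34*u - 70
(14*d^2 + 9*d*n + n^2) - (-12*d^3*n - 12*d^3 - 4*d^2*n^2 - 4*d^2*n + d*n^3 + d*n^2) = 12*d^3*n + 12*d^3 + 4*d^2*n^2 + 4*d^2*n + 14*d^2 - d*n^3 - d*n^2 + 9*d*n + n^2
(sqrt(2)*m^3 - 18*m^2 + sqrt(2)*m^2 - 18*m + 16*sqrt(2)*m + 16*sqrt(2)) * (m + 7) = sqrt(2)*m^4 - 18*m^3 + 8*sqrt(2)*m^3 - 144*m^2 + 23*sqrt(2)*m^2 - 126*m + 128*sqrt(2)*m + 112*sqrt(2)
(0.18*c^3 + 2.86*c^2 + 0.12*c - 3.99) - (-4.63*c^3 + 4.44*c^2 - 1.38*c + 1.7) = 4.81*c^3 - 1.58*c^2 + 1.5*c - 5.69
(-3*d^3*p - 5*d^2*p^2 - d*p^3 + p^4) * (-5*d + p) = 15*d^4*p + 22*d^3*p^2 - 6*d*p^4 + p^5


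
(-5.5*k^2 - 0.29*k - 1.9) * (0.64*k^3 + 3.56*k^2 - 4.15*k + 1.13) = -3.52*k^5 - 19.7656*k^4 + 20.5766*k^3 - 11.7755*k^2 + 7.5573*k - 2.147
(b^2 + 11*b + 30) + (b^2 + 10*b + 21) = 2*b^2 + 21*b + 51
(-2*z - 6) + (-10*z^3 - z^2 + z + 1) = -10*z^3 - z^2 - z - 5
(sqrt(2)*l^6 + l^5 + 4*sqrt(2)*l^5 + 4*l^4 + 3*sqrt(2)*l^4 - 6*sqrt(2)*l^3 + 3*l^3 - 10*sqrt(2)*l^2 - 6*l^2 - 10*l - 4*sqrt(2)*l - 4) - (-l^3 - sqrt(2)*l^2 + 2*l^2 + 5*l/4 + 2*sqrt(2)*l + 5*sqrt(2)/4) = sqrt(2)*l^6 + l^5 + 4*sqrt(2)*l^5 + 4*l^4 + 3*sqrt(2)*l^4 - 6*sqrt(2)*l^3 + 4*l^3 - 9*sqrt(2)*l^2 - 8*l^2 - 45*l/4 - 6*sqrt(2)*l - 4 - 5*sqrt(2)/4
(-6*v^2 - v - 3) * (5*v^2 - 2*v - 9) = -30*v^4 + 7*v^3 + 41*v^2 + 15*v + 27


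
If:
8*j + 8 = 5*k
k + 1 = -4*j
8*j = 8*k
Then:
No Solution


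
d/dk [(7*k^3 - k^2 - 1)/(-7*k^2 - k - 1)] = (k*(2 - 21*k)*(7*k^2 + k + 1) - (14*k + 1)*(-7*k^3 + k^2 + 1))/(7*k^2 + k + 1)^2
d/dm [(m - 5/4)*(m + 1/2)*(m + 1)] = 3*m^2 + m/2 - 11/8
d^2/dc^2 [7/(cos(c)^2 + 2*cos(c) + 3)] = 7*(-8*sin(c)^4 - 12*sin(c)^2 + 27*cos(c) - 3*cos(3*c) + 24)/(2*(-sin(c)^2 + 2*cos(c) + 4)^3)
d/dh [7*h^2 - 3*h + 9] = 14*h - 3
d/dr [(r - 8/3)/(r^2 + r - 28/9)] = 9*(-9*r^2 + 48*r - 4)/(81*r^4 + 162*r^3 - 423*r^2 - 504*r + 784)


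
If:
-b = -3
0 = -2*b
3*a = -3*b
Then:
No Solution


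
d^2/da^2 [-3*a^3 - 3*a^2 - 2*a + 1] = -18*a - 6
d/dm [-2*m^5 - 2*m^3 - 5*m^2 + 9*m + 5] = -10*m^4 - 6*m^2 - 10*m + 9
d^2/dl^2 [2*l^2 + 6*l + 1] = 4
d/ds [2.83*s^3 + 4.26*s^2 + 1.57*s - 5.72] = 8.49*s^2 + 8.52*s + 1.57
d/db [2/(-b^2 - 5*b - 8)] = 2*(2*b + 5)/(b^2 + 5*b + 8)^2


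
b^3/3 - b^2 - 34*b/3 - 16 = (b/3 + 1)*(b - 8)*(b + 2)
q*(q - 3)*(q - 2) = q^3 - 5*q^2 + 6*q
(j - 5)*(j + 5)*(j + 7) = j^3 + 7*j^2 - 25*j - 175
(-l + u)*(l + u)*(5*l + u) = -5*l^3 - l^2*u + 5*l*u^2 + u^3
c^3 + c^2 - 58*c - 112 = (c - 8)*(c + 2)*(c + 7)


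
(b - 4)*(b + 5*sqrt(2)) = b^2 - 4*b + 5*sqrt(2)*b - 20*sqrt(2)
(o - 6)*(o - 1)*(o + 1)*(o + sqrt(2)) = o^4 - 6*o^3 + sqrt(2)*o^3 - 6*sqrt(2)*o^2 - o^2 - sqrt(2)*o + 6*o + 6*sqrt(2)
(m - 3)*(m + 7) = m^2 + 4*m - 21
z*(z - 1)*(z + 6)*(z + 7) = z^4 + 12*z^3 + 29*z^2 - 42*z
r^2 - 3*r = r*(r - 3)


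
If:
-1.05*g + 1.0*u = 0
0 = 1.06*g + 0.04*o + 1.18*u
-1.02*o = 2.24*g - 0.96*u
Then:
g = 0.00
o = 0.00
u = 0.00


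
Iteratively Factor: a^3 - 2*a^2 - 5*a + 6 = (a - 3)*(a^2 + a - 2) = (a - 3)*(a + 2)*(a - 1)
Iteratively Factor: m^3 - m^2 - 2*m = (m)*(m^2 - m - 2) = m*(m + 1)*(m - 2)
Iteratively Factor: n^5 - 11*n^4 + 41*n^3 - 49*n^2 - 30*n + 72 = (n - 4)*(n^4 - 7*n^3 + 13*n^2 + 3*n - 18) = (n - 4)*(n - 3)*(n^3 - 4*n^2 + n + 6) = (n - 4)*(n - 3)*(n - 2)*(n^2 - 2*n - 3) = (n - 4)*(n - 3)*(n - 2)*(n + 1)*(n - 3)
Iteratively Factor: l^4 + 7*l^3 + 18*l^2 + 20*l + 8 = (l + 1)*(l^3 + 6*l^2 + 12*l + 8) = (l + 1)*(l + 2)*(l^2 + 4*l + 4) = (l + 1)*(l + 2)^2*(l + 2)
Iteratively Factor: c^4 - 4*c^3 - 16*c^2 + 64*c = (c - 4)*(c^3 - 16*c) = (c - 4)*(c + 4)*(c^2 - 4*c) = (c - 4)^2*(c + 4)*(c)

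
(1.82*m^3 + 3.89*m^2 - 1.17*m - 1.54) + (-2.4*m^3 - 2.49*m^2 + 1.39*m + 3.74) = -0.58*m^3 + 1.4*m^2 + 0.22*m + 2.2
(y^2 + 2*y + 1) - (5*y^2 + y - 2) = -4*y^2 + y + 3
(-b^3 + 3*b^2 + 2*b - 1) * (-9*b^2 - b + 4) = 9*b^5 - 26*b^4 - 25*b^3 + 19*b^2 + 9*b - 4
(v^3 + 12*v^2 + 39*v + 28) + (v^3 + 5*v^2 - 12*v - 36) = 2*v^3 + 17*v^2 + 27*v - 8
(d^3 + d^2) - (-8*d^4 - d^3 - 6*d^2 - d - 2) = 8*d^4 + 2*d^3 + 7*d^2 + d + 2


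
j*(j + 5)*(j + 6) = j^3 + 11*j^2 + 30*j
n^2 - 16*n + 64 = (n - 8)^2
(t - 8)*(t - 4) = t^2 - 12*t + 32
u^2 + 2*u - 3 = (u - 1)*(u + 3)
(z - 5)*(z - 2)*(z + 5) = z^3 - 2*z^2 - 25*z + 50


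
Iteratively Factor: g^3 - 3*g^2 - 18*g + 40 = (g - 5)*(g^2 + 2*g - 8) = (g - 5)*(g + 4)*(g - 2)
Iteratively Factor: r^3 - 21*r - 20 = (r - 5)*(r^2 + 5*r + 4) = (r - 5)*(r + 4)*(r + 1)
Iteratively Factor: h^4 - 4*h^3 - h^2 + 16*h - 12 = (h + 2)*(h^3 - 6*h^2 + 11*h - 6) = (h - 2)*(h + 2)*(h^2 - 4*h + 3) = (h - 3)*(h - 2)*(h + 2)*(h - 1)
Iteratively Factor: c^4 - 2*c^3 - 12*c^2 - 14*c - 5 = (c - 5)*(c^3 + 3*c^2 + 3*c + 1) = (c - 5)*(c + 1)*(c^2 + 2*c + 1) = (c - 5)*(c + 1)^2*(c + 1)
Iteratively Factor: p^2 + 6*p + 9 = (p + 3)*(p + 3)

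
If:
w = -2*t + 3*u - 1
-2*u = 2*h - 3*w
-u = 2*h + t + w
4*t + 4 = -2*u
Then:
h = 27/58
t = -26/29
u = -6/29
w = 5/29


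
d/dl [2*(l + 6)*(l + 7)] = 4*l + 26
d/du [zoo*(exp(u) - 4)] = zoo*exp(u)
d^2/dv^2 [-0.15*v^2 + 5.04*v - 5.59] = -0.300000000000000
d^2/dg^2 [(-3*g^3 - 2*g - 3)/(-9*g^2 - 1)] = 18*(15*g^3 + 81*g^2 - 5*g - 3)/(729*g^6 + 243*g^4 + 27*g^2 + 1)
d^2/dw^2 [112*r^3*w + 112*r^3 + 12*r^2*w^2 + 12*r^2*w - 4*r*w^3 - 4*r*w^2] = 8*r*(3*r - 3*w - 1)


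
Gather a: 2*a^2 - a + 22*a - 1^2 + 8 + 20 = 2*a^2 + 21*a + 27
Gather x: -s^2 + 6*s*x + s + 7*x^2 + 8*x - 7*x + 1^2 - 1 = -s^2 + s + 7*x^2 + x*(6*s + 1)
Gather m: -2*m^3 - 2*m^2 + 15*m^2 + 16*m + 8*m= -2*m^3 + 13*m^2 + 24*m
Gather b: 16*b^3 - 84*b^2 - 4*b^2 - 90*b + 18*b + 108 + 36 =16*b^3 - 88*b^2 - 72*b + 144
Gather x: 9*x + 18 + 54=9*x + 72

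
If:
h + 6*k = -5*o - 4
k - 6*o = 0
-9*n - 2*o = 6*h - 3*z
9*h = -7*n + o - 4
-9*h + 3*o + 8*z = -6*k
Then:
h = -3955/5386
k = -1287/2693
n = 973/2693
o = -429/5386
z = -1179/2693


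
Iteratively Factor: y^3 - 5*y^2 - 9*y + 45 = (y + 3)*(y^2 - 8*y + 15) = (y - 5)*(y + 3)*(y - 3)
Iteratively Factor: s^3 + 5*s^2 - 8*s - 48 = (s - 3)*(s^2 + 8*s + 16) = (s - 3)*(s + 4)*(s + 4)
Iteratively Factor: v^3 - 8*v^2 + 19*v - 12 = (v - 1)*(v^2 - 7*v + 12) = (v - 4)*(v - 1)*(v - 3)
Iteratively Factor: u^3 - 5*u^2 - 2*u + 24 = (u - 3)*(u^2 - 2*u - 8) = (u - 3)*(u + 2)*(u - 4)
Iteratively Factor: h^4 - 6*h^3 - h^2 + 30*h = (h - 5)*(h^3 - h^2 - 6*h) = (h - 5)*(h - 3)*(h^2 + 2*h) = (h - 5)*(h - 3)*(h + 2)*(h)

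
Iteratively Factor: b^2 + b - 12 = (b + 4)*(b - 3)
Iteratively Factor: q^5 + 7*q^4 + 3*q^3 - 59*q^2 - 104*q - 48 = (q + 1)*(q^4 + 6*q^3 - 3*q^2 - 56*q - 48) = (q + 1)*(q + 4)*(q^3 + 2*q^2 - 11*q - 12) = (q + 1)*(q + 4)^2*(q^2 - 2*q - 3) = (q - 3)*(q + 1)*(q + 4)^2*(q + 1)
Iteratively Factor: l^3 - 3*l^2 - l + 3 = (l + 1)*(l^2 - 4*l + 3) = (l - 3)*(l + 1)*(l - 1)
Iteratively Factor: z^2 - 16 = (z - 4)*(z + 4)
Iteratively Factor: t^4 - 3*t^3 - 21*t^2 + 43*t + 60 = (t + 4)*(t^3 - 7*t^2 + 7*t + 15) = (t - 3)*(t + 4)*(t^2 - 4*t - 5) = (t - 3)*(t + 1)*(t + 4)*(t - 5)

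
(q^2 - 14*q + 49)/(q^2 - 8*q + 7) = (q - 7)/(q - 1)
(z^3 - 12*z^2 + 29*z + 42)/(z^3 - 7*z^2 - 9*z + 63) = (z^2 - 5*z - 6)/(z^2 - 9)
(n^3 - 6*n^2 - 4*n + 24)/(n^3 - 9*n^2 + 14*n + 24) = (n^2 - 4)/(n^2 - 3*n - 4)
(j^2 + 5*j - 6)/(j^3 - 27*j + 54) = (j - 1)/(j^2 - 6*j + 9)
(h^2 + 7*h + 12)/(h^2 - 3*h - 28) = (h + 3)/(h - 7)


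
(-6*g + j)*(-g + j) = 6*g^2 - 7*g*j + j^2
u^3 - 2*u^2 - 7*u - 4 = (u - 4)*(u + 1)^2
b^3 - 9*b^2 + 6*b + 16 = (b - 8)*(b - 2)*(b + 1)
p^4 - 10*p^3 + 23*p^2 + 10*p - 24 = (p - 6)*(p - 4)*(p - 1)*(p + 1)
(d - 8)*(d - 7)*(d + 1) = d^3 - 14*d^2 + 41*d + 56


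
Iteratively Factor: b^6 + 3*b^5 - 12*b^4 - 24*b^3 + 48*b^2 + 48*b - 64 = (b + 2)*(b^5 + b^4 - 14*b^3 + 4*b^2 + 40*b - 32) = (b - 2)*(b + 2)*(b^4 + 3*b^3 - 8*b^2 - 12*b + 16) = (b - 2)*(b - 1)*(b + 2)*(b^3 + 4*b^2 - 4*b - 16) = (b - 2)^2*(b - 1)*(b + 2)*(b^2 + 6*b + 8) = (b - 2)^2*(b - 1)*(b + 2)*(b + 4)*(b + 2)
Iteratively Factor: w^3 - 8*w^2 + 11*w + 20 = (w - 4)*(w^2 - 4*w - 5) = (w - 5)*(w - 4)*(w + 1)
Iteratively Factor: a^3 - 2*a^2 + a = (a - 1)*(a^2 - a) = a*(a - 1)*(a - 1)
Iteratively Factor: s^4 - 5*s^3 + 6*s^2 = (s - 3)*(s^3 - 2*s^2) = s*(s - 3)*(s^2 - 2*s) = s^2*(s - 3)*(s - 2)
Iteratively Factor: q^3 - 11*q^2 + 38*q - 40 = (q - 2)*(q^2 - 9*q + 20) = (q - 5)*(q - 2)*(q - 4)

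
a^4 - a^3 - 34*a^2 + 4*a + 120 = (a - 6)*(a - 2)*(a + 2)*(a + 5)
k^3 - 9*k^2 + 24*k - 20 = (k - 5)*(k - 2)^2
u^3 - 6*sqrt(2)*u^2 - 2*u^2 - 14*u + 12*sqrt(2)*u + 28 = (u - 2)*(u - 7*sqrt(2))*(u + sqrt(2))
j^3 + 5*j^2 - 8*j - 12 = (j - 2)*(j + 1)*(j + 6)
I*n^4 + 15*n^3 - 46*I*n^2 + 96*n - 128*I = (n - 8*I)^2*(n + 2*I)*(I*n + 1)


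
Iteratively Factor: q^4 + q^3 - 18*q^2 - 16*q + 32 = (q - 1)*(q^3 + 2*q^2 - 16*q - 32) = (q - 4)*(q - 1)*(q^2 + 6*q + 8) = (q - 4)*(q - 1)*(q + 4)*(q + 2)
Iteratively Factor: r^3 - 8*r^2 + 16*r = (r - 4)*(r^2 - 4*r) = r*(r - 4)*(r - 4)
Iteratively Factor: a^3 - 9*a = (a + 3)*(a^2 - 3*a) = a*(a + 3)*(a - 3)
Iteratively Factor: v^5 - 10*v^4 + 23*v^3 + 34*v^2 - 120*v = (v)*(v^4 - 10*v^3 + 23*v^2 + 34*v - 120) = v*(v - 5)*(v^3 - 5*v^2 - 2*v + 24) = v*(v - 5)*(v - 3)*(v^2 - 2*v - 8) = v*(v - 5)*(v - 4)*(v - 3)*(v + 2)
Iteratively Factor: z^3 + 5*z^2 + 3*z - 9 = (z + 3)*(z^2 + 2*z - 3) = (z - 1)*(z + 3)*(z + 3)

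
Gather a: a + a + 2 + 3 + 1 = 2*a + 6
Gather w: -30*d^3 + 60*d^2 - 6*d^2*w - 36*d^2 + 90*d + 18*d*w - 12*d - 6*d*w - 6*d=-30*d^3 + 24*d^2 + 72*d + w*(-6*d^2 + 12*d)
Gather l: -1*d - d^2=-d^2 - d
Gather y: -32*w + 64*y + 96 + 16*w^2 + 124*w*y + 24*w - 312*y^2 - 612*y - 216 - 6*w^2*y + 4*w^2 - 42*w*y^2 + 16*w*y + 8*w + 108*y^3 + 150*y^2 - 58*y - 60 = 20*w^2 + 108*y^3 + y^2*(-42*w - 162) + y*(-6*w^2 + 140*w - 606) - 180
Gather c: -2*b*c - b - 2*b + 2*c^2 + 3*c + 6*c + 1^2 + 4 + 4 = -3*b + 2*c^2 + c*(9 - 2*b) + 9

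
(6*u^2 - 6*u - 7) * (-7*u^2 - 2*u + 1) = -42*u^4 + 30*u^3 + 67*u^2 + 8*u - 7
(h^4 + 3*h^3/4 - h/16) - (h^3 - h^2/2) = h^4 - h^3/4 + h^2/2 - h/16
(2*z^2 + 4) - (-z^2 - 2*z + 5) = 3*z^2 + 2*z - 1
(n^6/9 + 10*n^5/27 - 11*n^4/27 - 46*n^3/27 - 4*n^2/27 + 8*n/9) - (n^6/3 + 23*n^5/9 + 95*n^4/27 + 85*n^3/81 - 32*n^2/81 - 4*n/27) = -2*n^6/9 - 59*n^5/27 - 106*n^4/27 - 223*n^3/81 + 20*n^2/81 + 28*n/27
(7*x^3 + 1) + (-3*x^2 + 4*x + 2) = 7*x^3 - 3*x^2 + 4*x + 3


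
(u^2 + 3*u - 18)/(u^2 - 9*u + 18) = (u + 6)/(u - 6)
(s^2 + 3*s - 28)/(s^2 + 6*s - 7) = (s - 4)/(s - 1)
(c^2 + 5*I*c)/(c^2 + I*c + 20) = c/(c - 4*I)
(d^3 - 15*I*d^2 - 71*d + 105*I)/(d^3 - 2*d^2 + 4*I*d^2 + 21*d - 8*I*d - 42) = (d^2 - 12*I*d - 35)/(d^2 + d*(-2 + 7*I) - 14*I)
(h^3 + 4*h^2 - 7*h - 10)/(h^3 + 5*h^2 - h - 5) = (h - 2)/(h - 1)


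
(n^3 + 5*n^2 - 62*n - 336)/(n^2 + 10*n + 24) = (n^2 - n - 56)/(n + 4)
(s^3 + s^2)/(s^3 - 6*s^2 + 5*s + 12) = s^2/(s^2 - 7*s + 12)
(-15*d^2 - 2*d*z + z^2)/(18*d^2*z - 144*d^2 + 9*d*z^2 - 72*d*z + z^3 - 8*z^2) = (-5*d + z)/(6*d*z - 48*d + z^2 - 8*z)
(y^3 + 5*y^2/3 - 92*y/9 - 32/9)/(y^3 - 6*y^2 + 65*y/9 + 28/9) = (3*y^2 + 4*y - 32)/(3*y^2 - 19*y + 28)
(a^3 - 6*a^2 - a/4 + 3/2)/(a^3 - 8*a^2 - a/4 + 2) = (a - 6)/(a - 8)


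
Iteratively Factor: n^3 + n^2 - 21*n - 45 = (n + 3)*(n^2 - 2*n - 15) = (n - 5)*(n + 3)*(n + 3)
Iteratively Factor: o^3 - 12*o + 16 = (o - 2)*(o^2 + 2*o - 8) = (o - 2)^2*(o + 4)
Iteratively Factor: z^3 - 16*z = (z + 4)*(z^2 - 4*z) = (z - 4)*(z + 4)*(z)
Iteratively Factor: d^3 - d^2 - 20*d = (d)*(d^2 - d - 20) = d*(d + 4)*(d - 5)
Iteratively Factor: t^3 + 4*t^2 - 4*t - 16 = (t - 2)*(t^2 + 6*t + 8) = (t - 2)*(t + 4)*(t + 2)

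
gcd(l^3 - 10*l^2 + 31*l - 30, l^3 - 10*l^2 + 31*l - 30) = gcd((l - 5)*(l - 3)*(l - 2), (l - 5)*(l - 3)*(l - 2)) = l^3 - 10*l^2 + 31*l - 30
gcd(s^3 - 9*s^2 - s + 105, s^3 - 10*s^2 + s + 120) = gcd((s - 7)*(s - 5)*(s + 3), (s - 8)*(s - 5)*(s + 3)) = s^2 - 2*s - 15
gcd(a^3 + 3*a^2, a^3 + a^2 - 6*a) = a^2 + 3*a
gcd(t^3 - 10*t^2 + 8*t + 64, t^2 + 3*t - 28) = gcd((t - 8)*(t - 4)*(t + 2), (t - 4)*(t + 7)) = t - 4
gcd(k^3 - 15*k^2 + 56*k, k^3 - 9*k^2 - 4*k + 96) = k - 8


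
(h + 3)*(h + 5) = h^2 + 8*h + 15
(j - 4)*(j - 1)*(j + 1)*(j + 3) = j^4 - j^3 - 13*j^2 + j + 12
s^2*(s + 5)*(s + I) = s^4 + 5*s^3 + I*s^3 + 5*I*s^2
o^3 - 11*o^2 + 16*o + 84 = (o - 7)*(o - 6)*(o + 2)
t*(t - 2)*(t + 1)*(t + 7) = t^4 + 6*t^3 - 9*t^2 - 14*t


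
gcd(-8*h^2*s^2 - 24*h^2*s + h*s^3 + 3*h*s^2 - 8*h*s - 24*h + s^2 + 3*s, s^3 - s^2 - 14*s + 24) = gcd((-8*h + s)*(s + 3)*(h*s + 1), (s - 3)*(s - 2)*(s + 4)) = 1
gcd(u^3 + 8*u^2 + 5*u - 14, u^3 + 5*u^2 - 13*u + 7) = u^2 + 6*u - 7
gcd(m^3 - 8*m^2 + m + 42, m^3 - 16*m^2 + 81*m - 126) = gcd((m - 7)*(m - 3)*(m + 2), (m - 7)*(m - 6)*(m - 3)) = m^2 - 10*m + 21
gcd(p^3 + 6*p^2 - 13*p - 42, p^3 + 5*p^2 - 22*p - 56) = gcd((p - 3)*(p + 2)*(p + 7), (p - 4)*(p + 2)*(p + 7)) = p^2 + 9*p + 14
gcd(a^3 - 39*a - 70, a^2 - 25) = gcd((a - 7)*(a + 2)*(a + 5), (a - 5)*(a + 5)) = a + 5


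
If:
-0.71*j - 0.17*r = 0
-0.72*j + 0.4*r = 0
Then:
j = 0.00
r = 0.00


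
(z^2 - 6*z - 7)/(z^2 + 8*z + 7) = (z - 7)/(z + 7)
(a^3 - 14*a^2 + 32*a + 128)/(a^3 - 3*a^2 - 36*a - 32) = (a^2 - 6*a - 16)/(a^2 + 5*a + 4)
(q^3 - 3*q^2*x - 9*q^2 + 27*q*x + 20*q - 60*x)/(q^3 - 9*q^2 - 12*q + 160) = (q^2 - 3*q*x - 4*q + 12*x)/(q^2 - 4*q - 32)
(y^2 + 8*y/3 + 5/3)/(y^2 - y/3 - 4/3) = (3*y + 5)/(3*y - 4)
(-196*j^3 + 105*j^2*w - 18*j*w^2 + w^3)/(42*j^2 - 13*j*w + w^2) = (28*j^2 - 11*j*w + w^2)/(-6*j + w)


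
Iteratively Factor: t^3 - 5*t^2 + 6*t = (t - 3)*(t^2 - 2*t) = t*(t - 3)*(t - 2)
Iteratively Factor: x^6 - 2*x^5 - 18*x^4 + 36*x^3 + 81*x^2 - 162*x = (x + 3)*(x^5 - 5*x^4 - 3*x^3 + 45*x^2 - 54*x) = (x - 2)*(x + 3)*(x^4 - 3*x^3 - 9*x^2 + 27*x) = (x - 3)*(x - 2)*(x + 3)*(x^3 - 9*x) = x*(x - 3)*(x - 2)*(x + 3)*(x^2 - 9) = x*(x - 3)^2*(x - 2)*(x + 3)*(x + 3)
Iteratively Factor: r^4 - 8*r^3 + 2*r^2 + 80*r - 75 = (r + 3)*(r^3 - 11*r^2 + 35*r - 25) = (r - 5)*(r + 3)*(r^2 - 6*r + 5) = (r - 5)*(r - 1)*(r + 3)*(r - 5)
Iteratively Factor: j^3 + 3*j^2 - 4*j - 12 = (j + 3)*(j^2 - 4) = (j + 2)*(j + 3)*(j - 2)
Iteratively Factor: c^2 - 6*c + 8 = (c - 2)*(c - 4)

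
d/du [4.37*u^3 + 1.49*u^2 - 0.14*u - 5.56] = 13.11*u^2 + 2.98*u - 0.14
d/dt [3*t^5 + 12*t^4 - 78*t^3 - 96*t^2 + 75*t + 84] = 15*t^4 + 48*t^3 - 234*t^2 - 192*t + 75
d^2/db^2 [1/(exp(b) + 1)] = (exp(b) - 1)*exp(b)/(exp(b) + 1)^3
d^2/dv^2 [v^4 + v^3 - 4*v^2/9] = 12*v^2 + 6*v - 8/9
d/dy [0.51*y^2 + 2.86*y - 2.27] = 1.02*y + 2.86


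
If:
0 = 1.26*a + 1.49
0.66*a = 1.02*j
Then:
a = -1.18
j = -0.77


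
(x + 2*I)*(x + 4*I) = x^2 + 6*I*x - 8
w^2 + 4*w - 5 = (w - 1)*(w + 5)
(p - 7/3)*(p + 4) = p^2 + 5*p/3 - 28/3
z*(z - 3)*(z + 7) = z^3 + 4*z^2 - 21*z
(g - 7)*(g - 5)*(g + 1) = g^3 - 11*g^2 + 23*g + 35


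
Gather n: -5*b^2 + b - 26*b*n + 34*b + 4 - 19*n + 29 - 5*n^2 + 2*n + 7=-5*b^2 + 35*b - 5*n^2 + n*(-26*b - 17) + 40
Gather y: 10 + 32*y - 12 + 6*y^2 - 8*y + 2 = 6*y^2 + 24*y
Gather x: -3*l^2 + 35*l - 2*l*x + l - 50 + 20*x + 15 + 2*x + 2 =-3*l^2 + 36*l + x*(22 - 2*l) - 33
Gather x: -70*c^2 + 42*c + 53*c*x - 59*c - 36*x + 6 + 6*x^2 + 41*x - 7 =-70*c^2 - 17*c + 6*x^2 + x*(53*c + 5) - 1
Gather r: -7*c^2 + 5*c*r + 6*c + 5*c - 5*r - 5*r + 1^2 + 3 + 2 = -7*c^2 + 11*c + r*(5*c - 10) + 6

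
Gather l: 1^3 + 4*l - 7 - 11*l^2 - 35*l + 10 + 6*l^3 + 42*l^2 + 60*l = 6*l^3 + 31*l^2 + 29*l + 4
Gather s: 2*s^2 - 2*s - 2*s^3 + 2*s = -2*s^3 + 2*s^2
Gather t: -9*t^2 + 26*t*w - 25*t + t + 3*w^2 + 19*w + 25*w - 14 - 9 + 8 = -9*t^2 + t*(26*w - 24) + 3*w^2 + 44*w - 15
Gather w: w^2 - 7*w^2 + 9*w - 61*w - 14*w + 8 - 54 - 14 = -6*w^2 - 66*w - 60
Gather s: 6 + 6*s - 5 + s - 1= 7*s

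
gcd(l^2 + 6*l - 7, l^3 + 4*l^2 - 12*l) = 1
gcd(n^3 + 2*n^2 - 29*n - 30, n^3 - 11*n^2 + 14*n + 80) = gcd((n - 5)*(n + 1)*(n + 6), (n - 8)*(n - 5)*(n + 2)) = n - 5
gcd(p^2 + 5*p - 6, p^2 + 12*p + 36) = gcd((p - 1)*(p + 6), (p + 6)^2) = p + 6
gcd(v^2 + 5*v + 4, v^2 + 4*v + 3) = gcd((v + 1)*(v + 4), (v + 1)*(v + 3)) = v + 1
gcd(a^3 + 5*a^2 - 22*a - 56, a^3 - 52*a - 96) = a + 2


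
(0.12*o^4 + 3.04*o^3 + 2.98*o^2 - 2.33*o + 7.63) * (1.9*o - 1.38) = 0.228*o^5 + 5.6104*o^4 + 1.4668*o^3 - 8.5394*o^2 + 17.7124*o - 10.5294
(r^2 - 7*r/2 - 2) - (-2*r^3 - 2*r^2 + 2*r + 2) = 2*r^3 + 3*r^2 - 11*r/2 - 4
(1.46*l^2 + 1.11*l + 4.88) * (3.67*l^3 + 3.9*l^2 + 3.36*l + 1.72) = 5.3582*l^5 + 9.7677*l^4 + 27.1442*l^3 + 25.2728*l^2 + 18.306*l + 8.3936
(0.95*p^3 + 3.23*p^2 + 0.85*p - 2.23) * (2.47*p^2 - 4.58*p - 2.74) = 2.3465*p^5 + 3.6271*p^4 - 15.2969*p^3 - 18.2513*p^2 + 7.8844*p + 6.1102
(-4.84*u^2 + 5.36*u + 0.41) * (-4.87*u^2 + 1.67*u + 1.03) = 23.5708*u^4 - 34.186*u^3 + 1.9693*u^2 + 6.2055*u + 0.4223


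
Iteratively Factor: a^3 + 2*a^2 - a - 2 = (a + 1)*(a^2 + a - 2) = (a - 1)*(a + 1)*(a + 2)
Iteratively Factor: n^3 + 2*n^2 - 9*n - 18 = (n - 3)*(n^2 + 5*n + 6) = (n - 3)*(n + 2)*(n + 3)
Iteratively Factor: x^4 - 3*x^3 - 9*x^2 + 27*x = (x)*(x^3 - 3*x^2 - 9*x + 27) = x*(x - 3)*(x^2 - 9) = x*(x - 3)*(x + 3)*(x - 3)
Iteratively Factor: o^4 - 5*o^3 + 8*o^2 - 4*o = (o - 1)*(o^3 - 4*o^2 + 4*o) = (o - 2)*(o - 1)*(o^2 - 2*o) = (o - 2)^2*(o - 1)*(o)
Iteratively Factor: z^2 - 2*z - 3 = (z - 3)*(z + 1)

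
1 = 1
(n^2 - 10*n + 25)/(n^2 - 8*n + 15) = (n - 5)/(n - 3)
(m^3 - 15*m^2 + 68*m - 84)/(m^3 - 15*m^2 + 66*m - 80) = (m^2 - 13*m + 42)/(m^2 - 13*m + 40)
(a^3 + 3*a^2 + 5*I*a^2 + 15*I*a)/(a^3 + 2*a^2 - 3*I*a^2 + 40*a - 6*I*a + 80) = a*(a + 3)/(a^2 + 2*a*(1 - 4*I) - 16*I)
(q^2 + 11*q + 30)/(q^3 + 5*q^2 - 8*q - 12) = (q + 5)/(q^2 - q - 2)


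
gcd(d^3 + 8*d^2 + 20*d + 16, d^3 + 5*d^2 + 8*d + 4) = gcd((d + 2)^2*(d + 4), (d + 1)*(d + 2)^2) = d^2 + 4*d + 4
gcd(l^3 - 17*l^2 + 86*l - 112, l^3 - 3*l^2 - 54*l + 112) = l^2 - 10*l + 16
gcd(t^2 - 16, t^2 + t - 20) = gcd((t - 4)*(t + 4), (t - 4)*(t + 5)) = t - 4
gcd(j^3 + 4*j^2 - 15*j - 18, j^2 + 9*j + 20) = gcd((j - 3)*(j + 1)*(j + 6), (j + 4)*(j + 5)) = 1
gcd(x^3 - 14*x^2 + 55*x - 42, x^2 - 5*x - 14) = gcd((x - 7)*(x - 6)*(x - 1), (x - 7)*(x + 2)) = x - 7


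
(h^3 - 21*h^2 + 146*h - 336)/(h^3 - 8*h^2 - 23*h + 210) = (h - 8)/(h + 5)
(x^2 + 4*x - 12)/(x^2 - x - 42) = (x - 2)/(x - 7)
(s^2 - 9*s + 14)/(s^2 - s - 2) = (s - 7)/(s + 1)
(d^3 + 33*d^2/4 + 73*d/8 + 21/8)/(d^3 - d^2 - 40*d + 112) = (8*d^2 + 10*d + 3)/(8*(d^2 - 8*d + 16))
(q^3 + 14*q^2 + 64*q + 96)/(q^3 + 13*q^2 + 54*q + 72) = (q + 4)/(q + 3)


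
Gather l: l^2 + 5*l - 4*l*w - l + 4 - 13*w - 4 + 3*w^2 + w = l^2 + l*(4 - 4*w) + 3*w^2 - 12*w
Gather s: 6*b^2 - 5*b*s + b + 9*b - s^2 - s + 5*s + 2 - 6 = 6*b^2 + 10*b - s^2 + s*(4 - 5*b) - 4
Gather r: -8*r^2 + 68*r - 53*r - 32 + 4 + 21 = -8*r^2 + 15*r - 7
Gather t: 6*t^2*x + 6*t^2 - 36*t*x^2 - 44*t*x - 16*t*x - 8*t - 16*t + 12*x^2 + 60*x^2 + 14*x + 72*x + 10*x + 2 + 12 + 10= t^2*(6*x + 6) + t*(-36*x^2 - 60*x - 24) + 72*x^2 + 96*x + 24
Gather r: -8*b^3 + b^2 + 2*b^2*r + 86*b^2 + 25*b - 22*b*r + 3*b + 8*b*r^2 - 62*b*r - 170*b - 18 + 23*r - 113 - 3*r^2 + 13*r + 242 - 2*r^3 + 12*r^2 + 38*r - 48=-8*b^3 + 87*b^2 - 142*b - 2*r^3 + r^2*(8*b + 9) + r*(2*b^2 - 84*b + 74) + 63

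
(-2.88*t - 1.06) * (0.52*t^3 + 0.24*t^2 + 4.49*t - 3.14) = -1.4976*t^4 - 1.2424*t^3 - 13.1856*t^2 + 4.2838*t + 3.3284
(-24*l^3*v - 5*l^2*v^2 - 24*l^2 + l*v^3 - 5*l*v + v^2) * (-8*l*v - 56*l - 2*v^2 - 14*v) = 192*l^4*v^2 + 1344*l^4*v + 88*l^3*v^3 + 616*l^3*v^2 + 192*l^3*v + 1344*l^3 + 2*l^2*v^4 + 14*l^2*v^3 + 88*l^2*v^2 + 616*l^2*v - 2*l*v^5 - 14*l*v^4 + 2*l*v^3 + 14*l*v^2 - 2*v^4 - 14*v^3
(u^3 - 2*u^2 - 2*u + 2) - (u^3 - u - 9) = -2*u^2 - u + 11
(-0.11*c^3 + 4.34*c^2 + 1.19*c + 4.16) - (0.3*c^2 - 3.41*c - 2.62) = -0.11*c^3 + 4.04*c^2 + 4.6*c + 6.78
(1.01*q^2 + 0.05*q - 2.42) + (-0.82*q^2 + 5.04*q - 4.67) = 0.19*q^2 + 5.09*q - 7.09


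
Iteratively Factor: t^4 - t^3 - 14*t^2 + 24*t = (t - 3)*(t^3 + 2*t^2 - 8*t) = (t - 3)*(t + 4)*(t^2 - 2*t) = t*(t - 3)*(t + 4)*(t - 2)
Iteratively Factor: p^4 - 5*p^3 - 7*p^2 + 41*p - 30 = (p - 5)*(p^3 - 7*p + 6) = (p - 5)*(p - 1)*(p^2 + p - 6) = (p - 5)*(p - 2)*(p - 1)*(p + 3)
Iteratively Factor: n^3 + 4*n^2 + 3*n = (n)*(n^2 + 4*n + 3) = n*(n + 3)*(n + 1)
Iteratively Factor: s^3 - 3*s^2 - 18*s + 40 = (s - 2)*(s^2 - s - 20) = (s - 5)*(s - 2)*(s + 4)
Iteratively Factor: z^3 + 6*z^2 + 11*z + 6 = (z + 3)*(z^2 + 3*z + 2) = (z + 2)*(z + 3)*(z + 1)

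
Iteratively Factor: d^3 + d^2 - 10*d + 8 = (d - 2)*(d^2 + 3*d - 4) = (d - 2)*(d + 4)*(d - 1)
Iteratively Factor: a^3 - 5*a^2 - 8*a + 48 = (a - 4)*(a^2 - a - 12) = (a - 4)*(a + 3)*(a - 4)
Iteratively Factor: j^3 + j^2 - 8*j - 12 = (j + 2)*(j^2 - j - 6) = (j - 3)*(j + 2)*(j + 2)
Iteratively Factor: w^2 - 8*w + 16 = (w - 4)*(w - 4)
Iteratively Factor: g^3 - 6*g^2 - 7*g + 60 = (g - 4)*(g^2 - 2*g - 15) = (g - 5)*(g - 4)*(g + 3)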